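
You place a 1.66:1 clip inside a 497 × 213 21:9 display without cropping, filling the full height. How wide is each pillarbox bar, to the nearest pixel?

72 px

That makes the image 353.58 px wide (213 × 1.660).
Leftover width: 497 − 353.58 = 143.42 px → 71.71 each side.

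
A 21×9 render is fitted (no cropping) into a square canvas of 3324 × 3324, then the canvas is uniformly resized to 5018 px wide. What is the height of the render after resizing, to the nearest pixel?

2151 px

Fitted into 3324×3324, the render spans the width; its height is 3324 × 9/21 ≈ 1424.57 px.
Resizing to 5018 px wide multiplies everything by 1.5096: 1424.57 → 2150.57 px.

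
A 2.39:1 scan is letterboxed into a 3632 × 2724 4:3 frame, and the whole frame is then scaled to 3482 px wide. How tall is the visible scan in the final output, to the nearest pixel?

1457 px

In the 3632×2724 frame the scan fills the width: height = 3632 / 2.390 ≈ 1519.67 px.
Resizing to 3482 px wide multiplies everything by 0.9587: 1519.67 → 1456.90 px.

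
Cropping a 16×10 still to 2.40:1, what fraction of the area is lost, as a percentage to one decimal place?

Going from 16×10 to 2.40:1 means cutting height while keeping width.
Fraction kept = (1.600)/(2.400) ≈ 66.67%, so 33.33% is lost.

33.3%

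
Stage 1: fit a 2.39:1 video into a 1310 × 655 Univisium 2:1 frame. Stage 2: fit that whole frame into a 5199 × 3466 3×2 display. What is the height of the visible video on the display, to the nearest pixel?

Inside the 1310×655 canvas the video is width-limited at 1310.00 × 548.12.
The Univisium 2:1 canvas is width-limited in 5199×3466, giving 5199.00 × 2599.50; scale factor 3.9687.
So the video's height is 548.12 × 3.9687 ≈ 2175.31.

2175 px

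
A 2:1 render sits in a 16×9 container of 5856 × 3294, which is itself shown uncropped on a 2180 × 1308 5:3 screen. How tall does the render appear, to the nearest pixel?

Inside the 5856×3294 canvas the render is width-limited at 5856.00 × 2928.00.
The 16×9 canvas is width-limited in 2180×1308, giving 2180.00 × 1226.25; scale factor 0.3723.
Applying the same ×0.3723: 2928.00 → 1090.00.

1090 px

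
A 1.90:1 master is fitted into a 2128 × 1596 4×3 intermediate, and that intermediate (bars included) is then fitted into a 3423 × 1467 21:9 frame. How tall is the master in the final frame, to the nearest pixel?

Inside the 2128×1596 canvas the master is width-limited at 2128.00 × 1120.00.
4×3 in 3423×1467: fills the height, so the intermediate becomes 1956.00 × 1467.00 — a scale of ×0.9192.
So the master's height is 1120.00 × 0.9192 ≈ 1029.47.

1029 px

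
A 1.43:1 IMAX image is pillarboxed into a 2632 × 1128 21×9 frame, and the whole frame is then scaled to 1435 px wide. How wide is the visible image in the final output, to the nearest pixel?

Fitted into 2632×1128, the image spans the height; its width is 1128 × 1.430 ≈ 1613.04 px.
Resizing to 1435 px wide multiplies everything by 0.5452: 1613.04 → 879.45 px.

879 px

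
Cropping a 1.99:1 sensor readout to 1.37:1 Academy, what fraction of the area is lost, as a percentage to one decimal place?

The height stays; only width is cut (since 1.37:1 Academy is narrower than 1.99:1).
Area ratio = (1.370)/(1.990) = 68.84%; the remaining 31.16% is cropped out.

31.2%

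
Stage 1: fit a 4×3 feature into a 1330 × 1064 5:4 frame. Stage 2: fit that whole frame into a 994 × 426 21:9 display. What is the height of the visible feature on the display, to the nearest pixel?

399 px

First fit — 4×3 into 1330×1064 spans the width: 1330.00 × 997.50.
The 5:4 canvas is height-limited in 994×426, giving 532.50 × 426.00; scale factor 0.4004.
Applying the same ×0.4004: 997.50 → 399.38.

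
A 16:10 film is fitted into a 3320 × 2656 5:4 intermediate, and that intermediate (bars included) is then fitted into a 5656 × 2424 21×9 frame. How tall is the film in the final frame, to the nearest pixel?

First fit — 16:10 into 3320×2656 spans the width: 3320.00 × 2075.00.
The 5:4 canvas is height-limited in 5656×2424, giving 3030.00 × 2424.00; scale factor 0.9127.
Applying the same ×0.9127: 2075.00 → 1893.75.

1894 px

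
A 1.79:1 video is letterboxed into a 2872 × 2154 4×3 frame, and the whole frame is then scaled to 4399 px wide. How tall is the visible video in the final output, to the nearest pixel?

At 2872×2154 the video is width-limited, so height = 2872 / 1.790 ≈ 1604.47 px.
Resizing to 4399 px wide multiplies everything by 1.5317: 1604.47 → 2457.54 px.

2458 px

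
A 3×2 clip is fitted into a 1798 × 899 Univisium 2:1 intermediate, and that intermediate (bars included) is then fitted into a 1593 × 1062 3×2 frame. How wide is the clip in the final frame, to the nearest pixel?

1195 px

3×2 in 1798×899: fills the height, so the clip is 1348.50 × 899.00.
Second fit — the Univisium 2:1 canvas into 1593×1062 spans the width: 1593.00 × 796.50 (×0.8860 from 1798×899).
So the clip's width is 1348.50 × 0.8860 ≈ 1194.75.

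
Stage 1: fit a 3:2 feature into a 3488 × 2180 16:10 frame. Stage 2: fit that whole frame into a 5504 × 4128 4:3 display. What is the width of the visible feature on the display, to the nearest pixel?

3:2 in 3488×2180: fills the height, so the feature is 3270.00 × 2180.00.
The 16:10 canvas is width-limited in 5504×4128, giving 5504.00 × 3440.00; scale factor 1.5780.
The feature scales with it: width 3270.00 × 1.5780 ≈ 5160.00.

5160 px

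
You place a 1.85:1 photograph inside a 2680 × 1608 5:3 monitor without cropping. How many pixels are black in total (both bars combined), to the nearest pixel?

1.85:1 (1.850) > 5:3 (1.667), so the photograph fills the width.
The photograph is 2680 / 1.850 ≈ 1448.6486 px tall.
Black = 1608 − 1448.6486 = 159.3514 px.
Bar area = 159.3514 × 2680 ≈ 427062 px.

427062 pixels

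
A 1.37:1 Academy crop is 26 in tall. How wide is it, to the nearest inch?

Width = 26 × 1.370 = 35.62.

36 in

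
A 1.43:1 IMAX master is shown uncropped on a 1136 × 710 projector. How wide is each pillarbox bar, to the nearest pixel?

1.43:1 IMAX is narrower than 16:10, so it spans the full height.
The master is 710 × 1.430 ≈ 1015.30 px wide.
Leftover width: 1136 − 1015.30 = 120.70 px → 60.35 each side.

60 px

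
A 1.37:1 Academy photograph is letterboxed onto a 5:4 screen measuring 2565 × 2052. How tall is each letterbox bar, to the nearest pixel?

1.37:1 Academy is wider than 5:4, so it spans the full width.
The photograph is 2565 / 1.370 ≈ 1872.26 px tall.
Leftover height: 2052 − 1872.26 = 179.74 px → 89.87 each side.

90 px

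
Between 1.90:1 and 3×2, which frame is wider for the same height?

1.9 and 3×2 = 1.5; 1.9 > 1.5.

1.90:1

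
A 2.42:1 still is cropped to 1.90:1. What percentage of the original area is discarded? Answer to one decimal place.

Going from 2.42:1 to 1.90:1 means cutting width while keeping height.
(1.900)/(2.420) ≈ 0.785 of the area survives, leaving 21.49% discarded.

21.5%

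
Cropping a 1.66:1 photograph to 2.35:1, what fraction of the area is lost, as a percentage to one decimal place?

Going from 1.66:1 to 2.35:1 means cutting height while keeping width.
Fraction kept = (1.660)/(2.350) ≈ 70.64%, so 29.36% is lost.

29.4%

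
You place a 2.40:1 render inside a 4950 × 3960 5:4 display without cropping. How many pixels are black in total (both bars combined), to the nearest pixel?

Since 2.400 > 1.250, the render is width-limited.
The render is 4950 / 2.400 ≈ 2062.5000 px tall.
Leftover height: 3960 − 2062.5000 = 1897.5000 px.
Bar area = 1897.5000 × 4950 ≈ 9392625 px.

9392625 pixels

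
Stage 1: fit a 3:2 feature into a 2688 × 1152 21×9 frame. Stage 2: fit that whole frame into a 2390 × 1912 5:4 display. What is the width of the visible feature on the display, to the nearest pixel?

1536 px

3:2 in 2688×1152: fills the height, so the feature is 1728.00 × 1152.00.
21×9 in 2390×1912: fills the width, so the intermediate becomes 2390.00 × 1024.29 — a scale of ×0.8891.
So the feature's width is 1728.00 × 0.8891 ≈ 1536.43.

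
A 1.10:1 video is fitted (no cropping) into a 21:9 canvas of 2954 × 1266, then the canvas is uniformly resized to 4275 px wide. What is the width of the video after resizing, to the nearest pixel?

2015 px

At 2954×1266 the video is height-limited, so width = 1266 × 1.100 ≈ 1392.60 px.
Resizing to 4275 px wide multiplies everything by 1.4472: 1392.60 → 2015.36 px.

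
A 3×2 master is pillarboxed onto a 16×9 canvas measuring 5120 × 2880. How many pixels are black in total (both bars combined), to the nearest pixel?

Since 1.500 < 1.778, the master is height-limited.
Content width = 2880 × 3/2 ≈ 4320.0000 px.
Black = 5120 − 4320.0000 = 800.0000 px.
That's 800.0000 × 2880 ≈ 2304000 black pixels.

2304000 pixels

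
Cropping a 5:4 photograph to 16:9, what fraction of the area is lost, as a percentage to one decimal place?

16:9 is wider than 5:4, so the crop keeps the full width and trims the height.
Area ratio = (1.250)/(1.778) = 70.31%; the remaining 29.69% is cropped out.

29.7%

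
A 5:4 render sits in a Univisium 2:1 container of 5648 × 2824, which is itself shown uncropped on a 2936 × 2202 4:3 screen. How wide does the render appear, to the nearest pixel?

5:4 in 5648×2824: fills the height, so the render is 3530.00 × 2824.00.
Second fit — the Univisium 2:1 canvas into 2936×2202 spans the width: 2936.00 × 1468.00 (×0.5198 from 5648×2824).
Applying the same ×0.5198: 3530.00 → 1835.00.

1835 px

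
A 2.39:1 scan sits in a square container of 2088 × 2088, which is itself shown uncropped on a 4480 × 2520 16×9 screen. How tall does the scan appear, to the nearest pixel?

2.39:1 in 2088×2088: fills the width, so the scan is 2088.00 × 873.64.
square in 4480×2520: fills the height, so the intermediate becomes 2520.00 × 2520.00 — a scale of ×1.2069.
So the scan's height is 873.64 × 1.2069 ≈ 1054.39.

1054 px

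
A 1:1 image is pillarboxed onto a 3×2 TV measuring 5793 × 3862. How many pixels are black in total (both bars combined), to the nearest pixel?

7457522 pixels

Since 1.000 < 1.500, the image is height-limited.
Content width = 3862 × 1/1 ≈ 3862.0000 px.
5793 − 3862.0000 = 1931.0000 px of bars.
That's 1931.0000 × 3862 ≈ 7457522 black pixels.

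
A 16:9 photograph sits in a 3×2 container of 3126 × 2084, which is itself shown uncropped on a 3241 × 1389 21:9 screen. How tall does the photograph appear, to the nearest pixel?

First fit — 16:9 into 3126×2084 spans the width: 3126.00 × 1758.38.
3×2 in 3241×1389: fills the height, so the intermediate becomes 2083.50 × 1389.00 — a scale of ×0.6665.
The photograph scales with it: height 1758.38 × 0.6665 ≈ 1171.97.

1172 px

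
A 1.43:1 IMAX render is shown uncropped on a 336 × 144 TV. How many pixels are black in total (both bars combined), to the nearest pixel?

18732 pixels

1.43:1 IMAX is narrower than 21:9, so it spans the full height.
Content width = 144 × 1.430 ≈ 205.9200 px.
336 − 205.9200 = 130.0800 px of bars.
That's 130.0800 × 144 ≈ 18732 black pixels.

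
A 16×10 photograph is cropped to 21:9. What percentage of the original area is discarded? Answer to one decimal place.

31.4%

21:9 is wider than 16×10, so the crop keeps the full width and trims the height.
Fraction kept = (1.600)/(2.333) ≈ 68.57%, so 31.43% is lost.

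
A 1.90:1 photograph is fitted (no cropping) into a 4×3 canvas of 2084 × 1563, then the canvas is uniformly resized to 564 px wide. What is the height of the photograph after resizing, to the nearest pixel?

297 px

At 2084×1563 the photograph is width-limited, so height = 2084 / 1.900 ≈ 1096.84 px.
Scaling 2084 → 564 is ×0.2706, so the height becomes 1096.84 × 0.2706 ≈ 296.84 px.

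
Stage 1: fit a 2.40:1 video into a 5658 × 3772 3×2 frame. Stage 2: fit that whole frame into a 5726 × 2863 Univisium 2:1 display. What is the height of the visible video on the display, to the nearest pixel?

2.40:1 in 5658×3772: fills the width, so the video is 5658.00 × 2357.50.
3×2 in 5726×2863: fills the height, so the intermediate becomes 4294.50 × 2863.00 — a scale of ×0.7590.
The video scales with it: height 2357.50 × 0.7590 ≈ 1789.38.

1789 px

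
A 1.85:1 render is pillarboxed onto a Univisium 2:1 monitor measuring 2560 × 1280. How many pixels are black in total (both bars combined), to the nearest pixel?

Since 1.850 < 2.000, the render is height-limited.
Content width = 1280 × 1.850 ≈ 2368.0000 px.
Leftover width: 2560 − 2368.0000 = 192.0000 px.
That's 192.0000 × 1280 ≈ 245760 black pixels.

245760 pixels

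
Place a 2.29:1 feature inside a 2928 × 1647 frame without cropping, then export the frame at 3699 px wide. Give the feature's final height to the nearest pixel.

Fitted into 2928×1647, the feature spans the width; its height is 2928 / 2.290 ≈ 1278.60 px.
Scaling 2928 → 3699 is ×1.2633, so the height becomes 1278.60 × 1.2633 ≈ 1615.28 px.

1615 px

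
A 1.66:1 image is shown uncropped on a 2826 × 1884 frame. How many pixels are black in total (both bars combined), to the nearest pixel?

1.66:1 (1.660) > 3×2 (1.500), so the image fills the width.
The image is 2826 / 1.660 ≈ 1702.4096 px tall.
Black = 1884 − 1702.4096 = 181.5904 px.
That's 181.5904 × 2826 ≈ 513174 black pixels.

513174 pixels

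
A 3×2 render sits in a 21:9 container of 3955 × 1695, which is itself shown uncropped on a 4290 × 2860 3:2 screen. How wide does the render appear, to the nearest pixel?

First fit — 3×2 into 3955×1695 spans the height: 2542.50 × 1695.00.
The 21:9 canvas is width-limited in 4290×2860, giving 4290.00 × 1838.57; scale factor 1.0847.
The render scales with it: width 2542.50 × 1.0847 ≈ 2757.86.

2758 px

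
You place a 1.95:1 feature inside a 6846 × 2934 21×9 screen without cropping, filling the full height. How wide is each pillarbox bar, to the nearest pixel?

562 px

The feature is 2934 × 1.950 ≈ 5721.30 px wide.
6846 − 5721.30 = 1124.70 px of bars (562.35 each).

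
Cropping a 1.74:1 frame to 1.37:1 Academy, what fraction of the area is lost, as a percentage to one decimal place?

Going from 1.74:1 to 1.37:1 Academy means cutting width while keeping height.
Area ratio = (1.370)/(1.740) = 78.74%; the remaining 21.26% is cropped out.

21.3%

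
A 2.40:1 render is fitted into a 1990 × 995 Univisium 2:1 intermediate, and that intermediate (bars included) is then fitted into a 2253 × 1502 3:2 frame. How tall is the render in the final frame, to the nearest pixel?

2.40:1 in 1990×995: fills the width, so the render is 1990.00 × 829.17.
Univisium 2:1 in 2253×1502: fills the width, so the intermediate becomes 2253.00 × 1126.50 — a scale of ×1.1322.
The render scales with it: height 829.17 × 1.1322 ≈ 938.75.

939 px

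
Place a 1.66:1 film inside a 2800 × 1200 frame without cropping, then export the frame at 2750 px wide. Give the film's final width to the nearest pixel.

1956 px

In the 2800×1200 frame the film fills the height: width = 1200 × 1.660 ≈ 1992.00 px.
The frame scales by 2750/2800 = 0.9821; 1992.00 × 0.9821 ≈ 1956.43 px.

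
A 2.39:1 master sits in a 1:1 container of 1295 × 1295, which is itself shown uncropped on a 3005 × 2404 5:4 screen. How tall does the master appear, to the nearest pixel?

Inside the 1295×1295 canvas the master is width-limited at 1295.00 × 541.84.
1:1 in 3005×2404: fills the height, so the intermediate becomes 2404.00 × 2404.00 — a scale of ×1.8564.
So the master's height is 541.84 × 1.8564 ≈ 1005.86.

1006 px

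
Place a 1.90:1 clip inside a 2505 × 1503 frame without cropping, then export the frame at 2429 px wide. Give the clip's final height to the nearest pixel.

1278 px

At 2505×1503 the clip is width-limited, so height = 2505 / 1.900 ≈ 1318.42 px.
Resizing to 2429 px wide multiplies everything by 0.9697: 1318.42 → 1278.42 px.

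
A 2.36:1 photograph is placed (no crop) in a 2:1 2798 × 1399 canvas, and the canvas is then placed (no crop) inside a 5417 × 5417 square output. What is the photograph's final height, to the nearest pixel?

2295 px

First fit — 2.36:1 into 2798×1399 spans the width: 2798.00 × 1185.59.
Second fit — the 2:1 canvas into 5417×5417 spans the width: 5417.00 × 2708.50 (×1.9360 from 2798×1399).
So the photograph's height is 1185.59 × 1.9360 ≈ 2295.34.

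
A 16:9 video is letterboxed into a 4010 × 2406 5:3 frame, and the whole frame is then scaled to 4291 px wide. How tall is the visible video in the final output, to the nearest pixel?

2414 px

In the 4010×2406 frame the video fills the width: height = 4010 × 9/16 ≈ 2255.62 px.
The frame scales by 4291/4010 = 1.0701; 2255.62 × 1.0701 ≈ 2413.69 px.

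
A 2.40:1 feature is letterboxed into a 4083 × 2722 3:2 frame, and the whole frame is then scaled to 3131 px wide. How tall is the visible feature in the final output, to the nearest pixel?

In the 4083×2722 frame the feature fills the width: height = 4083 / 2.400 ≈ 1701.25 px.
Resizing to 3131 px wide multiplies everything by 0.7668: 1701.25 → 1304.58 px.

1305 px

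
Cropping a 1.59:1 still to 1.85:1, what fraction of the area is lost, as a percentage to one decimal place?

1.85:1 is wider than 1.59:1, so the crop keeps the full width and trims the height.
Fraction kept = (1.590)/(1.850) ≈ 85.95%, so 14.05% is lost.

14.1%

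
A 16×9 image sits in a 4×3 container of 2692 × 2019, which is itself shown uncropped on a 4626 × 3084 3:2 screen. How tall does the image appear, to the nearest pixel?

2313 px

First fit — 16×9 into 2692×2019 spans the width: 2692.00 × 1514.25.
Second fit — the 4×3 canvas into 4626×3084 spans the height: 4112.00 × 3084.00 (×1.5275 from 2692×2019).
So the image's height is 1514.25 × 1.5275 ≈ 2313.00.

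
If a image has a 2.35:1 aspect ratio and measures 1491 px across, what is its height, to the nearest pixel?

At 2.35:1, 1491 / 2.350 ≈ 634.47.

634 px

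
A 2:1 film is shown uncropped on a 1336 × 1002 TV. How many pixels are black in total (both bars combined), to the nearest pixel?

446224 pixels

2:1 is wider than 4:3, so it spans the full width.
The film is 1336 × 1/2 ≈ 668.0000 px tall.
Leftover height: 1002 − 668.0000 = 334.0000 px.
That's 334.0000 × 1336 ≈ 446224 black pixels.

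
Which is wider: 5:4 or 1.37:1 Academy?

5:4 = 1.25 and 1.37; 1.37 > 1.25.

1.37:1 Academy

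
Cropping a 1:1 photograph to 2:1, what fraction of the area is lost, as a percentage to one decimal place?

50.0%

Going from 1:1 to 2:1 means cutting height while keeping width.
(1.000)/(2.000) ≈ 0.500 of the area survives, leaving 50.00% discarded.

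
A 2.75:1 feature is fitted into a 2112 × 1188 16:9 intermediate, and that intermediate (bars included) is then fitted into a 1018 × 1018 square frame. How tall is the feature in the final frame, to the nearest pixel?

First fit — 2.75:1 into 2112×1188 spans the width: 2112.00 × 768.00.
The 16:9 canvas is width-limited in 1018×1018, giving 1018.00 × 572.62; scale factor 0.4820.
The feature scales with it: height 768.00 × 0.4820 ≈ 370.18.

370 px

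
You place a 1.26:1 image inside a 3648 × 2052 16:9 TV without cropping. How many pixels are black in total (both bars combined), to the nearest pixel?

2180209 pixels

Since 1.260 < 1.778, the image is height-limited.
The image is 2052 × 1.260 ≈ 2585.5200 px wide.
Leftover width: 3648 − 2585.5200 = 1062.4800 px.
That's 1062.4800 × 2052 ≈ 2180209 black pixels.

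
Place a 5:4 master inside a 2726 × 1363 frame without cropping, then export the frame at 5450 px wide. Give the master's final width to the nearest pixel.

In the 2726×1363 frame the master fills the height: width = 1363 × 5/4 ≈ 1703.75 px.
Resizing to 5450 px wide multiplies everything by 1.9993: 1703.75 → 3406.25 px.

3406 px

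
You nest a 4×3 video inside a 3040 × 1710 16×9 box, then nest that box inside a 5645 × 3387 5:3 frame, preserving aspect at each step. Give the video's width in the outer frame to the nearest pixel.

4×3 in 3040×1710: fills the height, so the video is 2280.00 × 1710.00.
Second fit — the 16×9 canvas into 5645×3387 spans the width: 5645.00 × 3175.31 (×1.8569 from 3040×1710).
So the video's width is 2280.00 × 1.8569 ≈ 4233.75.

4234 px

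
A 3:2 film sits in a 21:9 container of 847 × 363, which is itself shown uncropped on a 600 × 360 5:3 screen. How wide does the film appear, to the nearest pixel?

386 px

First fit — 3:2 into 847×363 spans the height: 544.50 × 363.00.
The 21:9 canvas is width-limited in 600×360, giving 600.00 × 257.14; scale factor 0.7084.
The film scales with it: width 544.50 × 0.7084 ≈ 385.71.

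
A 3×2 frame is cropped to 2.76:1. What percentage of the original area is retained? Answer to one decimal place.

The width stays; only height is cut (since 2.76:1 is wider than 3×2).
Fraction kept = (1.500)/(2.760) ≈ 54.35%.

54.3%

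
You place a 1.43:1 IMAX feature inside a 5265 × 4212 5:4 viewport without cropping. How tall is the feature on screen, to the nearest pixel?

Since 1.430 > 1.250, the feature is width-limited.
The feature is 5265 / 1.430 ≈ 3681.82 px tall.

3682 px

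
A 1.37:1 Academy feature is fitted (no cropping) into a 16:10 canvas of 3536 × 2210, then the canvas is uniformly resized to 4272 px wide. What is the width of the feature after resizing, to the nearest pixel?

3658 px

In the 3536×2210 frame the feature fills the height: width = 2210 × 1.370 ≈ 3027.70 px.
Resizing to 4272 px wide multiplies everything by 1.2081: 3027.70 → 3657.90 px.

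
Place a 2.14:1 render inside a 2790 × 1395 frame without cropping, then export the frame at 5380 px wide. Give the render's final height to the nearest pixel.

2514 px

In the 2790×1395 frame the render fills the width: height = 2790 / 2.140 ≈ 1303.74 px.
The frame scales by 5380/2790 = 1.9283; 1303.74 × 1.9283 ≈ 2514.02 px.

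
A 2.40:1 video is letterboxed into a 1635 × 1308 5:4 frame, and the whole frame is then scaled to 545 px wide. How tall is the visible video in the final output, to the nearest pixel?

Fitted into 1635×1308, the video spans the width; its height is 1635 / 2.400 ≈ 681.25 px.
Scaling 1635 → 545 is ×0.3333, so the height becomes 681.25 × 0.3333 ≈ 227.08 px.

227 px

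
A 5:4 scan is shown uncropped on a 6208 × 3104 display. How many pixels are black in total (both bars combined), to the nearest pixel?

Since 1.250 < 2.000, the scan is height-limited.
That makes the image 3880.0000 px wide (3104 × 5/4).
Leftover width: 6208 − 3880.0000 = 2328.0000 px.
Across the 3104-px span: 2328.0000 × 3104 ≈ 7226112 px.

7226112 pixels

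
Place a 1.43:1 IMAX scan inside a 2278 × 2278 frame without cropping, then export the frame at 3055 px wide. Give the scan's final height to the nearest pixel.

2136 px

At 2278×2278 the scan is width-limited, so height = 2278 / 1.430 ≈ 1593.01 px.
Resizing to 3055 px wide multiplies everything by 1.3411: 1593.01 → 2136.36 px.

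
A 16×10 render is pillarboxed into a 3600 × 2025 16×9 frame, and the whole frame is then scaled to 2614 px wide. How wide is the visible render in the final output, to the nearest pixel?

2353 px

Fitted into 3600×2025, the render spans the height; its width is 2025 × 16/10 ≈ 3240.00 px.
Scaling 3600 → 2614 is ×0.7261, so the width becomes 3240.00 × 0.7261 ≈ 2352.60 px.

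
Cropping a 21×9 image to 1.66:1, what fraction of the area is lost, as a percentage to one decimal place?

The height stays; only width is cut (since 1.66:1 is narrower than 21×9).
Area ratio = (1.660)/(2.333) = 71.14%; the remaining 28.86% is cropped out.

28.9%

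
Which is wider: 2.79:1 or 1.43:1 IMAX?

2.79:1

2.79 and 1.43; 2.79 > 1.43.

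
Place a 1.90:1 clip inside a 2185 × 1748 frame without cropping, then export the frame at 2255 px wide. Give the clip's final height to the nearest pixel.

1187 px

In the 2185×1748 frame the clip fills the width: height = 2185 / 1.900 ≈ 1150.00 px.
Scaling 2185 → 2255 is ×1.0320, so the height becomes 1150.00 × 1.0320 ≈ 1186.84 px.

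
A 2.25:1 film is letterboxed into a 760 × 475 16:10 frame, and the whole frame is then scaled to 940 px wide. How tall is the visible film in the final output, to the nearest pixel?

At 760×475 the film is width-limited, so height = 760 / 2.250 ≈ 337.78 px.
Resizing to 940 px wide multiplies everything by 1.2368: 337.78 → 417.78 px.

418 px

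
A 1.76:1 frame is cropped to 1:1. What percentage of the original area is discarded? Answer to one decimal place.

1:1 is narrower than 1.76:1, so the crop keeps the full height and trims the width.
Area ratio = (1.000)/(1.760) = 56.82%; the remaining 43.18% is cropped out.

43.2%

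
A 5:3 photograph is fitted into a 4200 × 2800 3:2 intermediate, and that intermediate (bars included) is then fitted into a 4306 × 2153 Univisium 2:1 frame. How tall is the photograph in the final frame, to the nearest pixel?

5:3 in 4200×2800: fills the width, so the photograph is 4200.00 × 2520.00.
Second fit — the 3:2 canvas into 4306×2153 spans the height: 3229.50 × 2153.00 (×0.7689 from 4200×2800).
The photograph scales with it: height 2520.00 × 0.7689 ≈ 1937.70.

1938 px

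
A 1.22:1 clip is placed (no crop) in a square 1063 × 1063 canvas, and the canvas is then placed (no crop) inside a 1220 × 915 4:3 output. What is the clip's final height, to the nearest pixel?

750 px

First fit — 1.22:1 into 1063×1063 spans the width: 1063.00 × 871.31.
The square canvas is height-limited in 1220×915, giving 915.00 × 915.00; scale factor 0.8608.
So the clip's height is 871.31 × 0.8608 ≈ 750.00.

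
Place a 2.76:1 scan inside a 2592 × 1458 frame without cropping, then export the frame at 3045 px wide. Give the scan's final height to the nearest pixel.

1103 px

In the 2592×1458 frame the scan fills the width: height = 2592 / 2.760 ≈ 939.13 px.
The frame scales by 3045/2592 = 1.1748; 939.13 × 1.1748 ≈ 1103.26 px.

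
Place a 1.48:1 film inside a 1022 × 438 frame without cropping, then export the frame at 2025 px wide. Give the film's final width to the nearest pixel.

In the 1022×438 frame the film fills the height: width = 438 × 1.480 ≈ 648.24 px.
Resizing to 2025 px wide multiplies everything by 1.9814: 648.24 → 1284.43 px.

1284 px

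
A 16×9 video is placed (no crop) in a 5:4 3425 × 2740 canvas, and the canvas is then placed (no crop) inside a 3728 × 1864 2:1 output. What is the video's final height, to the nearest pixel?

1311 px

16×9 in 3425×2740: fills the width, so the video is 3425.00 × 1926.56.
The 5:4 canvas is height-limited in 3728×1864, giving 2330.00 × 1864.00; scale factor 0.6803.
The video scales with it: height 1926.56 × 0.6803 ≈ 1310.62.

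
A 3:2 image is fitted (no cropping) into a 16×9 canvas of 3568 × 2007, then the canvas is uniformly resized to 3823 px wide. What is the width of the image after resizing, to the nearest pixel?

At 3568×2007 the image is height-limited, so width = 2007 × 3/2 ≈ 3010.50 px.
Resizing to 3823 px wide multiplies everything by 1.0715: 3010.50 → 3225.66 px.

3226 px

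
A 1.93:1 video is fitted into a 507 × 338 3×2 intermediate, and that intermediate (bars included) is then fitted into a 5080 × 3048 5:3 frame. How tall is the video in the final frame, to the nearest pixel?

2369 px

Inside the 507×338 canvas the video is width-limited at 507.00 × 262.69.
3×2 in 5080×3048: fills the height, so the intermediate becomes 4572.00 × 3048.00 — a scale of ×9.0178.
Applying the same ×9.0178: 262.69 → 2368.91.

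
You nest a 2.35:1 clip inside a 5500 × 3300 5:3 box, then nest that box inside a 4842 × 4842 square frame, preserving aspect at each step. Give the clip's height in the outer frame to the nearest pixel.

Inside the 5500×3300 canvas the clip is width-limited at 5500.00 × 2340.43.
The 5:3 canvas is width-limited in 4842×4842, giving 4842.00 × 2905.20; scale factor 0.8804.
Applying the same ×0.8804: 2340.43 → 2060.43.

2060 px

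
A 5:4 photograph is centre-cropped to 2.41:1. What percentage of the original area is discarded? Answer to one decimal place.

2.41:1 is wider than 5:4, so the crop keeps the full width and trims the height.
(1.250)/(2.410) ≈ 0.519 of the area survives, leaving 48.13% discarded.

48.1%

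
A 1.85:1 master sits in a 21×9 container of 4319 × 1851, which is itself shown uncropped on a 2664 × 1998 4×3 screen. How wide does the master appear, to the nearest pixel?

1.85:1 in 4319×1851: fills the height, so the master is 3424.35 × 1851.00.
Second fit — the 21×9 canvas into 2664×1998 spans the width: 2664.00 × 1141.71 (×0.6168 from 4319×1851).
The master scales with it: width 3424.35 × 0.6168 ≈ 2112.17.

2112 px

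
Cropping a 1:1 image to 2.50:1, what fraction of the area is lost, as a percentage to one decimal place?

2.50:1 is wider than 1:1, so the crop keeps the full width and trims the height.
Area ratio = (1.000)/(2.500) = 40.00%; the remaining 60.00% is cropped out.

60.0%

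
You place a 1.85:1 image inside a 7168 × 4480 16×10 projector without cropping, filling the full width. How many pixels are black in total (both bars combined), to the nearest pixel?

4339546 pixels

The image is 7168 / 1.850 ≈ 3874.5946 px tall.
4480 − 3874.5946 = 605.4054 px of bars.
Bar area = 605.4054 × 7168 ≈ 4339546 px.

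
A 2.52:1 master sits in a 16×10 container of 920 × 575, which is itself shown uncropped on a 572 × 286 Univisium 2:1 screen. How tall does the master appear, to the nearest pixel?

First fit — 2.52:1 into 920×575 spans the width: 920.00 × 365.08.
Second fit — the 16×10 canvas into 572×286 spans the height: 457.60 × 286.00 (×0.4974 from 920×575).
Applying the same ×0.4974: 365.08 → 181.59.

182 px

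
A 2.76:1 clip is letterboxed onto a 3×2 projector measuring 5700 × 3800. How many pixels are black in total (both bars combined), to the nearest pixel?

9888261 pixels

2.76:1 is wider than 3×2, so it spans the full width.
Content height = 5700 / 2.760 ≈ 2065.2174 px.
3800 − 2065.2174 = 1734.7826 px of bars.
Across the 5700-px span: 1734.7826 × 5700 ≈ 9888261 px.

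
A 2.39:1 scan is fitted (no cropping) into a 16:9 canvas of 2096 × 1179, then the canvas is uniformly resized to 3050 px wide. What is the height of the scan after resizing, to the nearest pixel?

In the 2096×1179 frame the scan fills the width: height = 2096 / 2.390 ≈ 876.99 px.
Resizing to 3050 px wide multiplies everything by 1.4552: 876.99 → 1276.15 px.

1276 px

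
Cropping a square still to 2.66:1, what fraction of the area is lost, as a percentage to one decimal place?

2.66:1 is wider than square, so the crop keeps the full width and trims the height.
(1.000)/(2.660) ≈ 0.376 of the area survives, leaving 62.41% discarded.

62.4%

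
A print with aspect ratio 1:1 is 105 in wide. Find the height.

105 / 1 × 1 = 105.

105 in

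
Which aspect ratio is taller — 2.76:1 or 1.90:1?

1.90:1

2.76 and 1.9; 2.76 > 1.9. The smaller width-to-height ratio is the taller frame.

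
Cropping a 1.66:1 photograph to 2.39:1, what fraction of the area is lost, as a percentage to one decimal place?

30.5%

2.39:1 is wider than 1.66:1, so the crop keeps the full width and trims the height.
(1.660)/(2.390) ≈ 0.695 of the area survives, leaving 30.54% discarded.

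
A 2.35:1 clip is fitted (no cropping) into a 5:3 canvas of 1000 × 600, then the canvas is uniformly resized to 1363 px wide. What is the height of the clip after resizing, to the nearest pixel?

Fitted into 1000×600, the clip spans the width; its height is 1000 / 2.350 ≈ 425.53 px.
The frame scales by 1363/1000 = 1.3630; 425.53 × 1.3630 ≈ 580.00 px.

580 px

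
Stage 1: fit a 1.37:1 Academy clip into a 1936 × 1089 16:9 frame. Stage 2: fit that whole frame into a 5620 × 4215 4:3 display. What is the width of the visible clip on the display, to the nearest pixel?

4331 px

1.37:1 Academy in 1936×1089: fills the height, so the clip is 1491.93 × 1089.00.
The 16:9 canvas is width-limited in 5620×4215, giving 5620.00 × 3161.25; scale factor 2.9029.
So the clip's width is 1491.93 × 2.9029 ≈ 4330.91.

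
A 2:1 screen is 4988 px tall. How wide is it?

4988 / 1 × 2 = 9976.

9976 px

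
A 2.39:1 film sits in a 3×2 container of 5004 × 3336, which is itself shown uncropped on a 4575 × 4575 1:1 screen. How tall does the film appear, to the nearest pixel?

1914 px

First fit — 2.39:1 into 5004×3336 spans the width: 5004.00 × 2093.72.
Second fit — the 3×2 canvas into 4575×4575 spans the width: 4575.00 × 3050.00 (×0.9143 from 5004×3336).
So the film's height is 2093.72 × 0.9143 ≈ 1914.23.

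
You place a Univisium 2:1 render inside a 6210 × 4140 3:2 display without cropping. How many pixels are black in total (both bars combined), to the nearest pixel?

6427350 pixels

Univisium 2:1 is wider than 3:2, so it spans the full width.
The render is 6210 × 1/2 ≈ 3105.0000 px tall.
Black = 4140 − 3105.0000 = 1035.0000 px.
Bar area = 1035.0000 × 6210 ≈ 6427350 px.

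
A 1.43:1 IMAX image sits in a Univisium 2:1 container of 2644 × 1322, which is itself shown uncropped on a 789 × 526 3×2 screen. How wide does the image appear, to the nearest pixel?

564 px

Inside the 2644×1322 canvas the image is height-limited at 1890.46 × 1322.00.
The Univisium 2:1 canvas is width-limited in 789×526, giving 789.00 × 394.50; scale factor 0.2984.
Applying the same ×0.2984: 1890.46 → 564.13.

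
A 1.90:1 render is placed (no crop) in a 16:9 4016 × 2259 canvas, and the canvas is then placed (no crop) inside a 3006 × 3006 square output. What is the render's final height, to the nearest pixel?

1582 px

First fit — 1.90:1 into 4016×2259 spans the width: 4016.00 × 2113.68.
The 16:9 canvas is width-limited in 3006×3006, giving 3006.00 × 1690.88; scale factor 0.7485.
The render scales with it: height 2113.68 × 0.7485 ≈ 1582.11.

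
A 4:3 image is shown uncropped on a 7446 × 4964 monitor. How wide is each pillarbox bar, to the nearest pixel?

414 px

4:3 is narrower than 3×2, so it spans the full height.
The image is 4964 × 4/3 ≈ 6618.67 px wide.
Black = 7446 − 6618.67 = 827.33 px, or 413.67 per bar.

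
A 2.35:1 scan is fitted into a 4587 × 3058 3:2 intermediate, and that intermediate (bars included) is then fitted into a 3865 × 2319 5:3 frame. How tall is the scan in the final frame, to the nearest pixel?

1480 px

First fit — 2.35:1 into 4587×3058 spans the width: 4587.00 × 1951.91.
3:2 in 3865×2319: fills the height, so the intermediate becomes 3478.50 × 2319.00 — a scale of ×0.7583.
So the scan's height is 1951.91 × 0.7583 ≈ 1480.21.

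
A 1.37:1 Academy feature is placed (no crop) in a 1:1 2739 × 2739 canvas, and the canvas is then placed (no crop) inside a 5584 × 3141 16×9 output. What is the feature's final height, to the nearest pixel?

2293 px

Inside the 2739×2739 canvas the feature is width-limited at 2739.00 × 1999.27.
1:1 in 5584×3141: fills the height, so the intermediate becomes 3141.00 × 3141.00 — a scale of ×1.1468.
Applying the same ×1.1468: 1999.27 → 2292.70.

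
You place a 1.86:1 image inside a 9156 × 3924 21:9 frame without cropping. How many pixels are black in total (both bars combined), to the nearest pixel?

Since 1.860 < 2.333, the image is height-limited.
Content width = 3924 × 1.860 ≈ 7298.6400 px.
Black = 9156 − 7298.6400 = 1857.3600 px.
That's 1857.3600 × 3924 ≈ 7288281 black pixels.

7288281 pixels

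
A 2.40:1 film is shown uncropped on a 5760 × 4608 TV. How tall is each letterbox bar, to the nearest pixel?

Since 2.400 > 1.250, the film is width-limited.
The film is 5760 / 2.400 ≈ 2400.00 px tall.
Leftover height: 4608 − 2400.00 = 2208.00 px → 1104.00 each side.

1104 px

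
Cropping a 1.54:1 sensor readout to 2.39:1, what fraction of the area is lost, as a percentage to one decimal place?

35.6%

The width stays; only height is cut (since 2.39:1 is wider than 1.54:1).
Area ratio = (1.540)/(2.390) = 64.44%; the remaining 35.56% is cropped out.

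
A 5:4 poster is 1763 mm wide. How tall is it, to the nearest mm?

1410 mm

At 5:4, 1763·4/5 ≈ 1410.40.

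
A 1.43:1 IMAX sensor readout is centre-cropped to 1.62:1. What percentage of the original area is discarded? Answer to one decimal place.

The width stays; only height is cut (since 1.62:1 is wider than 1.43:1 IMAX).
Fraction kept = (1.430)/(1.620) ≈ 88.27%, so 11.73% is lost.

11.7%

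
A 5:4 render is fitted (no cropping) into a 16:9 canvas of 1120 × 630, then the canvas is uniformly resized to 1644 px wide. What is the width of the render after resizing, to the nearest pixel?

1156 px

Fitted into 1120×630, the render spans the height; its width is 630 × 5/4 ≈ 787.50 px.
The frame scales by 1644/1120 = 1.4679; 787.50 × 1.4679 ≈ 1155.94 px.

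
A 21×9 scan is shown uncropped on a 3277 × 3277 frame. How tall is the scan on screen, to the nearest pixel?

21×9 is wider than square, so it spans the full width.
That makes the image 1404.43 px tall (3277 × 9/21).

1404 px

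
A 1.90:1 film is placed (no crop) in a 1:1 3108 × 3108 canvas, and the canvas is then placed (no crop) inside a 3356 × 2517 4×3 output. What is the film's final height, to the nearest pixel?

1325 px

First fit — 1.90:1 into 3108×3108 spans the width: 3108.00 × 1635.79.
The 1:1 canvas is height-limited in 3356×2517, giving 2517.00 × 2517.00; scale factor 0.8098.
So the film's height is 1635.79 × 0.8098 ≈ 1324.74.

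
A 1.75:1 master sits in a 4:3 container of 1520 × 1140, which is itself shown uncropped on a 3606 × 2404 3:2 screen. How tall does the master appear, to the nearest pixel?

1832 px

Inside the 1520×1140 canvas the master is width-limited at 1520.00 × 868.57.
4:3 in 3606×2404: fills the height, so the intermediate becomes 3205.33 × 2404.00 — a scale of ×2.1088.
The master scales with it: height 868.57 × 2.1088 ≈ 1831.62.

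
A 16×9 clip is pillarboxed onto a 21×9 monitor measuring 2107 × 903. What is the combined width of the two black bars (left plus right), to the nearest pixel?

16×9 (1.778) < 21×9 (2.333), so the clip fills the height.
Content width = 903 × 16/9 ≈ 1605.33 px.
Leftover width: 2107 − 1605.33 = 501.67 px.

502 px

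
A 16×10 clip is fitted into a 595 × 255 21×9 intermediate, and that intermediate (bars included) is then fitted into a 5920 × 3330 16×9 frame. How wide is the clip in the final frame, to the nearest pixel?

Inside the 595×255 canvas the clip is height-limited at 408.00 × 255.00.
21×9 in 5920×3330: fills the width, so the intermediate becomes 5920.00 × 2537.14 — a scale of ×9.9496.
So the clip's width is 408.00 × 9.9496 ≈ 4059.43.

4059 px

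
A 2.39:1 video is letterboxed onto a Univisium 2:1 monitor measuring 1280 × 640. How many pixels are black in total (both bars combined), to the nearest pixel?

133677 pixels

Since 2.390 > 2.000, the video is width-limited.
That makes the image 535.5649 px tall (1280 / 2.390).
Black = 640 − 535.5649 = 104.4351 px.
Bar area = 104.4351 × 1280 ≈ 133677 px.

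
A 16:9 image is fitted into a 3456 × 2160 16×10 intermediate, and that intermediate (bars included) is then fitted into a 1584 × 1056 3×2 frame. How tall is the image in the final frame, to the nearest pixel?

891 px

16:9 in 3456×2160: fills the width, so the image is 3456.00 × 1944.00.
Second fit — the 16×10 canvas into 1584×1056 spans the width: 1584.00 × 990.00 (×0.4583 from 3456×2160).
The image scales with it: height 1944.00 × 0.4583 ≈ 891.00.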